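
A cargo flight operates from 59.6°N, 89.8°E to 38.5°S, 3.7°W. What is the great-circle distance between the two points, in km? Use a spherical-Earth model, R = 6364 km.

Haversine: a = sin²(Δφ/2)+cos φ₁ cos φ₂ sin²(Δλ/2) = 0.78055;  σ = 2·atan2(√a,√(1−a))
σ = 124.132° → d = Rσ = 6364·2.16652 = 13788 km

13788 km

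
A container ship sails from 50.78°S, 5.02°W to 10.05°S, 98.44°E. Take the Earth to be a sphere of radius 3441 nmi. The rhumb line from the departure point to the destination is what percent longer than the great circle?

5.0%

Great circle: σ = 1.5805 rad → d_gc = Rσ = 5438.6 nmi
Rhumb: Δφ = +0.7109, Δλ = +1.8057, Δψ = +0.8557, q = Δφ/Δψ = 0.8307 → d_rh = R√(Δφ²+q²Δλ²) = 5712.0 nmi
Excess = (5712.0 − 5438.6) / 5438.6 = 273.4 / 5438.6 = 5.03% ≈ 5.0%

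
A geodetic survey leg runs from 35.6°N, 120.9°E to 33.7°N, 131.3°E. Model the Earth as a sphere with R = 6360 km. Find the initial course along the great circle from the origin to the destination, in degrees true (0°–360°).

99.5°

θ = atan2( sin Δλ·cos φ₂ ,  cos φ₁ sin φ₂ − sin φ₁ cos φ₂ cos Δλ )
  = atan2(+0.1502, -0.0252) = 99.52°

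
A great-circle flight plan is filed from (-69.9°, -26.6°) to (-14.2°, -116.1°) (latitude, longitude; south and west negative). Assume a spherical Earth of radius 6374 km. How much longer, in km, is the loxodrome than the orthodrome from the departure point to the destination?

Great circle: cos σ = sin φ₁ sin φ₂ + cos φ₁ cos φ₂ cos Δλ,  σ = 1.3354 rad → d_gc = 8511.5 km
Rhumb line: Δψ = +1.4799, q = Δφ/Δψ = 0.6569, d_rh = R√(Δφ²+q²Δλ²) = 9009.7 km
Excess = 9009.7 − 8511.5 = 498.2 ≈ 498 km

498 km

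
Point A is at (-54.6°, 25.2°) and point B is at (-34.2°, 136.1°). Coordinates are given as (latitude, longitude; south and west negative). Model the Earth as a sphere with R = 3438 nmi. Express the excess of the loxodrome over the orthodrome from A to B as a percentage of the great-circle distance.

Great circle: σ = 1.2794 rad → d_gc = Rσ = 4398.7 nmi
Rhumb: Δφ = +0.3560, Δλ = +1.9356, Δψ = +0.5062, q = Δφ/Δψ = 0.7033 → d_rh = R√(Δφ²+q²Δλ²) = 4837.6 nmi
Excess = (4837.6 − 4398.7) / 4398.7 = 438.9 / 4398.7 = 9.98% ≈ 10.0%

10.0%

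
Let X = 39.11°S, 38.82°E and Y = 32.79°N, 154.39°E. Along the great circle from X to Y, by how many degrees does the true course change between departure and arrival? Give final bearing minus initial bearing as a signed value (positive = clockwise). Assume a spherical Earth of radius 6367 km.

-12.3°

Initial bearing θ₁ = atan2(sin Δλ cos φ₂, cos φ₁ sin φ₂ − sin φ₁ cos φ₂ cos Δλ) = 75.84°
Final bearing θ₂ = (initial bearing from the destination back to the start) + 180° = 63.50°
Δθ = θ₂ − θ₁ = -12.3°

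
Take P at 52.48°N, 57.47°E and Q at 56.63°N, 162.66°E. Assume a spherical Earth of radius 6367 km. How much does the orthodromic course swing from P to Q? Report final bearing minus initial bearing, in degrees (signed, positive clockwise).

At departure: θ₁ = atan2(sin Δλ cos φ₂, cos φ₁ sin φ₂ − sin φ₁ cos φ₂ cos Δλ) = 40.44°
At arrival: θ₂ = atan2(sin Δλ cos φ₁, −cos φ₂ sin φ₁ + sin φ₂ cos φ₁ cos Δλ) = 134.10°
Δθ = θ₂ − θ₁ = +93.7°

+93.7°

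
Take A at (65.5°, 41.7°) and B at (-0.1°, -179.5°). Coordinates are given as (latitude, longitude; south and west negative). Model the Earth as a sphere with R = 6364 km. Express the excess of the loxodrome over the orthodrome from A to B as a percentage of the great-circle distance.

13.5%

Great circle: σ = 1.8898 rad → d_gc = Rσ = 12026.6 km
Rhumb: Δφ = -1.1449, Δλ = +2.4225, Δψ = -1.5290, q = Δφ/Δψ = 0.7488 → d_rh = R√(Δφ²+q²Δλ²) = 13651.2 km
Excess = (13651.2 − 12026.6) / 12026.6 = 1624.6 / 12026.6 = 13.51% ≈ 13.5%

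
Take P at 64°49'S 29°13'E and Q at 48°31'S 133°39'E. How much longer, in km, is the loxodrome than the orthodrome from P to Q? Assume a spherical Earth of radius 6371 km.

669 km

Great circle: cos σ = sin φ₁ sin φ₂ + cos φ₁ cos φ₂ cos Δλ,  σ = 0.9177 rad → d_gc = 5846.4 km
Rhumb line: Δψ = +0.5279, q = Δφ/Δψ = 0.5389, d_rh = R√(Δφ²+q²Δλ²) = 6515.2 km
Excess = 6515.2 − 5846.4 = 668.8 ≈ 669 km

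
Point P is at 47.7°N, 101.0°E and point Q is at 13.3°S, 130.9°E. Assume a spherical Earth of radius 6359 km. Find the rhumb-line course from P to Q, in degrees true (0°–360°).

Δψ = ln[tan(π/4+φ₂/2)/tan(π/4+φ₁/2)] = -1.1839
Δλ = +0.5219 rad (taken the short way round)
course = atan2(Δλ, Δψ) = 156.21°

156.2°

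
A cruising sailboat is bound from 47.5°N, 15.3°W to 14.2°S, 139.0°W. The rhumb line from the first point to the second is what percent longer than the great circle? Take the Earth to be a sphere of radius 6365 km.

3.6%

Great circle: σ = 2.1463 rad → d_gc = Rσ = 13661.2 km
Rhumb: Δφ = -1.0769, Δλ = -2.1590, Δψ = -1.1949, q = Δφ/Δψ = 0.9012 → d_rh = R√(Δφ²+q²Δλ²) = 14154.7 km
Excess = (14154.7 − 13661.2) / 13661.2 = 493.5 / 13661.2 = 3.61% ≈ 3.6%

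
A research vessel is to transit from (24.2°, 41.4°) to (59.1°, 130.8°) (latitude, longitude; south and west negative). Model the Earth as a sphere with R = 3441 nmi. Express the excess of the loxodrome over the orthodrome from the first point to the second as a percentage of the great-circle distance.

5.5%

Great circle: σ = 1.2061 rad → d_gc = Rσ = 4150.3 nmi
Rhumb: Δφ = +0.6091, Δλ = +1.5603, Δψ = +0.8504, q = Δφ/Δψ = 0.7162 → d_rh = R√(Δφ²+q²Δλ²) = 4379.7 nmi
Excess = (4379.7 − 4150.3) / 4150.3 = 229.4 / 4150.3 = 5.53% ≈ 5.5%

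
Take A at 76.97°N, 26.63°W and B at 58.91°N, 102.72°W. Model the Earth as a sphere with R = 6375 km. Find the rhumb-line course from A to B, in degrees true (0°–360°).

Δψ = ln[tan(π/4+φ₂/2)/tan(π/4+φ₁/2)] = -0.8903
Δλ = -1.3280 rad (taken the short way round)
course = atan2(Δλ, Δψ) = 236.16°

236.2°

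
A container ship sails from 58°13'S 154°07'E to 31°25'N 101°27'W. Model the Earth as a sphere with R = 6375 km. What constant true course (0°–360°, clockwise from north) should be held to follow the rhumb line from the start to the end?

Δψ = ln[tan(π/4+φ₂/2)/tan(π/4+φ₁/2)] = +1.8344
Δλ = +1.8227 rad (taken the short way round)
course = atan2(Δλ, Δψ) = 44.82°

44.8°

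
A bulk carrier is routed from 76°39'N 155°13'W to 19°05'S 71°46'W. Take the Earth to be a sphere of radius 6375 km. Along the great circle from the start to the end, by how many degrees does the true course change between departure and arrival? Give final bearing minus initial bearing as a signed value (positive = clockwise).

+65.2°

Initial bearing θ₁ = atan2(sin Δλ cos φ₂, cos φ₁ sin φ₂ − sin φ₁ cos φ₂ cos Δλ) = 100.88°
Final bearing θ₂ = (initial bearing from the destination back to the start) + 180° = 166.12°
Δθ = θ₂ − θ₁ = +65.2°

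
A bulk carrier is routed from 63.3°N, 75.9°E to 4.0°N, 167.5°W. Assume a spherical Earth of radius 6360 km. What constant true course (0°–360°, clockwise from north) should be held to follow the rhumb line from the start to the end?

Meridional parts: M(φ₁)=+1.4384, M(φ₂)=+0.0699 → ΔM = -1.3685;  Δλ = +2.0351 rad
tan C = Δλ / ΔM = -1.4871 → C = 123.92°

123.9°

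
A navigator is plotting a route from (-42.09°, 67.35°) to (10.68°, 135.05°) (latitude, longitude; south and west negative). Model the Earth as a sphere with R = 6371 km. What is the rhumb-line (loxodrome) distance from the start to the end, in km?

9090 km

Δψ = ln[tan(π/4+φ₂/2)/tan(π/4+φ₁/2)] = +0.9988;  Δφ = +0.9210 rad,  Δλ = +1.1816 rad
q = Δφ/Δψ = 0.9221
d = R·√(Δφ² + q²Δλ²) = 6371·1.42670 = 9090 km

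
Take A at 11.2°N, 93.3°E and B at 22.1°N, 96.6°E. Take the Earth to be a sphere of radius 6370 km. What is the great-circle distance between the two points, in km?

cos σ = sin φ₁ sin φ₂ + cos φ₁ cos φ₂ cos Δλ
      = sin(11.20°)sin(22.10°) + cos(11.20°)cos(22.10°)cos(3.30°) = 0.9805
σ = 11.348° → d = Rσ = 6370·0.19805 = 1262 km

1262 km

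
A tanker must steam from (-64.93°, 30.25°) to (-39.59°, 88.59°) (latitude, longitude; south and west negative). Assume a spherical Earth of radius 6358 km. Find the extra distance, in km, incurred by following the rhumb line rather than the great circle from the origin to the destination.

133 km

Great circle: cos σ = sin φ₁ sin φ₂ + cos φ₁ cos φ₂ cos Δλ,  σ = 0.7248 rad → d_gc = 4608.2 km
Rhumb line: Δψ = +0.7500, q = Δφ/Δψ = 0.5897, d_rh = R√(Δφ²+q²Δλ²) = 4741.5 km
Excess = 4741.5 − 4608.2 = 133.3 ≈ 133 km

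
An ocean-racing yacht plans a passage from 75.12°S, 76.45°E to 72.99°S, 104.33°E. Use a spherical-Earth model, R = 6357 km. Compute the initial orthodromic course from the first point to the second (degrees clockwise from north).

88.2°

N = sin Δλ·cos φ₂ = +0.1368;  D = cos φ₁ sin φ₂ − sin φ₁ cos φ₂ cos Δλ = +0.0044
initial course = atan2(N, D) = 88.18°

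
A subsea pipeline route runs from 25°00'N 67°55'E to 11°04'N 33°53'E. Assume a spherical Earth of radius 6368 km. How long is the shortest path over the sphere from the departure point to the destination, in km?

3900 km

Haversine: a = sin²(Δφ/2)+cos φ₁ cos φ₂ sin²(Δλ/2) = 0.09089;  σ = 2·atan2(√a,√(1−a))
σ = 35.093° → d = Rσ = 6368·0.61248 = 3900 km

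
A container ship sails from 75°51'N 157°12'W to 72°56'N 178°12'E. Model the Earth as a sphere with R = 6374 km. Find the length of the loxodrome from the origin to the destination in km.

Rhumb course C = atan2(Δλ, Δψ) with Δψ = ln[tan(π/4+φ₂/2)/tan(π/4+φ₁/2)] = -0.1897, Δλ = -0.4294 → C = 246.16°
d = R·|Δφ| / |cos C| = 6374·0.05091 / 0.40422 = 803 km

803 km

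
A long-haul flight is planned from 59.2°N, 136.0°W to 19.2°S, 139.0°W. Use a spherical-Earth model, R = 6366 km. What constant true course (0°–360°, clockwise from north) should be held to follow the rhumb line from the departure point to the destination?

Δψ = ln[tan(π/4+φ₂/2)/tan(π/4+φ₁/2)] = -1.6309
Δλ = -0.0524 rad (taken the short way round)
course = atan2(Δλ, Δψ) = 181.84°

181.8°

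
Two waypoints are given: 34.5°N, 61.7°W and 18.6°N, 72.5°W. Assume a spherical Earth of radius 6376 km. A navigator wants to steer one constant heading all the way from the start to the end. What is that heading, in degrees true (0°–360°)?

211.2°

Δψ = ln[tan(π/4+φ₂/2)/tan(π/4+φ₁/2)] = -0.3117
Δλ = -0.1885 rad (taken the short way round)
course = atan2(Δλ, Δψ) = 211.16°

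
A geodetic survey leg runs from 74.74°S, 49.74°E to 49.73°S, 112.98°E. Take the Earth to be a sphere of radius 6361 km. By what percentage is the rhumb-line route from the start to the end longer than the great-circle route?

4.1%

Great circle: σ = 0.6220 rad → d_gc = Rσ = 3956.6 km
Rhumb: Δφ = +0.4365, Δλ = +1.1037, Δψ = +1.0068, q = Δφ/Δψ = 0.4335 → d_rh = R√(Δφ²+q²Δλ²) = 4120.1 km
Excess = (4120.1 − 3956.6) / 3956.6 = 163.5 / 3956.6 = 4.13% ≈ 4.1%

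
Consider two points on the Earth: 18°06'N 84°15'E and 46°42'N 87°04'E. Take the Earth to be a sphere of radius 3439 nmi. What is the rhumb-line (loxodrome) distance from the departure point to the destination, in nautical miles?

Rhumb course C = atan2(Δλ, Δψ) with Δψ = ln[tan(π/4+φ₂/2)/tan(π/4+φ₁/2)] = +0.6027, Δλ = +0.0492 → C = 4.66°
d = R·|Δφ| / |cos C| = 3439·0.49916 / 0.99669 = 1722 nmi

1722 nmi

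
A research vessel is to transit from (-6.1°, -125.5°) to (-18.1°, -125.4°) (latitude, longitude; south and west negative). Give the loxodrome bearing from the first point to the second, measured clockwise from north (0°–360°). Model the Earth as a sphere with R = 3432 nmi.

Meridional parts: M(φ₁)=-0.1067, M(φ₂)=-0.3213 → ΔM = -0.2146;  Δλ = +0.0017 rad
tan C = Δλ / ΔM = -0.0081 → C = 179.53°

179.5°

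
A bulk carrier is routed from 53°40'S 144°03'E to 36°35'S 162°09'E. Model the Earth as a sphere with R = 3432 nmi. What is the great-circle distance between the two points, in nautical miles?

1270 nmi

Haversine: a = sin²(Δφ/2)+cos φ₁ cos φ₂ sin²(Δλ/2) = 0.03383;  σ = 2·atan2(√a,√(1−a))
σ = 21.198° → d = Rσ = 3432·0.36998 = 1270 nmi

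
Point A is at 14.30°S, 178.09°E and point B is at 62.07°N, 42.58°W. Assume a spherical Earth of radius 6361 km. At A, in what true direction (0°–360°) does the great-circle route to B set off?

21.7°

θ = atan2( sin Δλ·cos φ₂ ,  cos φ₁ sin φ₂ − sin φ₁ cos φ₂ cos Δλ )
  = atan2(+0.3053, +0.7684) = 21.67°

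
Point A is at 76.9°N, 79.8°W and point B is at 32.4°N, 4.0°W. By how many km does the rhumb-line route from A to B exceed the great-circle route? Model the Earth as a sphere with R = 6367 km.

Great circle: cos σ = sin φ₁ sin φ₂ + cos φ₁ cos φ₂ cos Δλ,  σ = 0.9657 rad → d_gc = 6148.7 km
Rhumb line: Δψ = -1.5661, q = Δφ/Δψ = 0.4959, d_rh = R√(Δφ²+q²Δλ²) = 6473.3 km
Excess = 6473.3 − 6148.7 = 324.6 ≈ 325 km

325 km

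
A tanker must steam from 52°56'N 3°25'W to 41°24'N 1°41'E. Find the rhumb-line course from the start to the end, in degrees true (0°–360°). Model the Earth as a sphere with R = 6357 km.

163.4°

Meridional parts: M(φ₁)=+1.0929, M(φ₂)=+0.7951 → ΔM = -0.2978;  Δλ = +0.0890 rad
tan C = Δλ / ΔM = -0.2989 → C = 163.36°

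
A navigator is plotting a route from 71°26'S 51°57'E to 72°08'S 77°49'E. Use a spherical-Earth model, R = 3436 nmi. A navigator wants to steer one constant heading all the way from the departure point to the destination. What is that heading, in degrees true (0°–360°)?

94.9°

Δψ = ln[tan(π/4+φ₂/2)/tan(π/4+φ₁/2)] = -0.0391
Δλ = +0.4515 rad (taken the short way round)
course = atan2(Δλ, Δψ) = 94.95°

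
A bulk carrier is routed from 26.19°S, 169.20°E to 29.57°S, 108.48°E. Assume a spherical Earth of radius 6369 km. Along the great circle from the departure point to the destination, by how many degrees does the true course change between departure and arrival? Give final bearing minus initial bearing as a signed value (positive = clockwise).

+30.6°

Initial bearing θ₁ = atan2(sin Δλ cos φ₂, cos φ₁ sin φ₂ − sin φ₁ cos φ₂ cos Δλ) = 251.42°
Final bearing θ₂ = (initial bearing from the destination back to the start) + 180° = 282.06°
Δθ = θ₂ − θ₁ = +30.6°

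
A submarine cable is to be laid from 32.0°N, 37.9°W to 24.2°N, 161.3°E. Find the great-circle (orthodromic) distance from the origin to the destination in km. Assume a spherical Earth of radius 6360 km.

Haversine: a = sin²(Δφ/2)+cos φ₁ cos φ₂ sin²(Δλ/2) = 0.75663;  σ = 2·atan2(√a,√(1−a))
σ = 120.882° → d = Rσ = 6360·2.10979 = 13418 km

13418 km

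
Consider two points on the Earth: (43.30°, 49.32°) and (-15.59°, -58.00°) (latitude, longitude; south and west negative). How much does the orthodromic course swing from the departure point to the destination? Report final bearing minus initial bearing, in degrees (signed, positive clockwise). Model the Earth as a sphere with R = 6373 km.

At departure: θ₁ = atan2(sin Δλ cos φ₂, cos φ₁ sin φ₂ − sin φ₁ cos φ₂ cos Δλ) = 270.07°
At arrival: θ₂ = atan2(sin Δλ cos φ₁, −cos φ₂ sin φ₁ + sin φ₂ cos φ₁ cos Δλ) = 229.08°
Δθ = θ₂ − θ₁ = -41.0°

-41.0°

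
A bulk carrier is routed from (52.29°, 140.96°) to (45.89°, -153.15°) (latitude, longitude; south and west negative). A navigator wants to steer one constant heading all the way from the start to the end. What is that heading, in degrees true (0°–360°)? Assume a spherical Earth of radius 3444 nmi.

98.5°

Δψ = ln[tan(π/4+φ₂/2)/tan(π/4+φ₁/2)] = -0.1709
Δλ = +1.1500 rad (taken the short way round)
course = atan2(Δλ, Δψ) = 98.45°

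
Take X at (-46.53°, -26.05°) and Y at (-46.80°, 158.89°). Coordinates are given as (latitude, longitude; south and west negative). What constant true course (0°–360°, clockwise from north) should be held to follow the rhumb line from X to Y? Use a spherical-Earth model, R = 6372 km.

269.9°

Meridional parts: M(φ₁)=-0.9197, M(φ₂)=-0.9265 → ΔM = -0.0069;  Δλ = -3.0554 rad
tan C = Δλ / ΔM = +444.9511 → C = 269.87°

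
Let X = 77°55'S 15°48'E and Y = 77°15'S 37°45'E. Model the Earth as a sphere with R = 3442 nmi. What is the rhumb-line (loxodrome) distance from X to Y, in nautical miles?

Rhumb course C = atan2(Δλ, Δψ) with Δψ = ln[tan(π/4+φ₂/2)/tan(π/4+φ₁/2)] = +0.0541, Δλ = +0.3831 → C = 81.96°
d = R·|Δφ| / |cos C| = 3442·0.01164 / 0.13990 = 286 nmi

286 nmi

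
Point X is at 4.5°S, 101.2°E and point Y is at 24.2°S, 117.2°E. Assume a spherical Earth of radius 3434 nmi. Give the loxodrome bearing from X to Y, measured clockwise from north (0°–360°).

142.0°

Δψ = ln[tan(π/4+φ₂/2)/tan(π/4+φ₁/2)] = -0.3569
Δλ = +0.2793 rad (taken the short way round)
course = atan2(Δλ, Δψ) = 141.96°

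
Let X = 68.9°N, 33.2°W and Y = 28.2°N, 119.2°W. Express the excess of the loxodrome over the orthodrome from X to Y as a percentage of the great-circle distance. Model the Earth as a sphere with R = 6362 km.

Great circle: σ = 1.0894 rad → d_gc = Rσ = 6930.9 km
Rhumb: Δφ = -0.7103, Δλ = -1.5010, Δψ = -1.1674, q = Δφ/Δψ = 0.6085 → d_rh = R√(Δφ²+q²Δλ²) = 7361.3 km
Excess = (7361.3 − 6930.9) / 6930.9 = 430.4 / 6930.9 = 6.21% ≈ 6.2%

6.2%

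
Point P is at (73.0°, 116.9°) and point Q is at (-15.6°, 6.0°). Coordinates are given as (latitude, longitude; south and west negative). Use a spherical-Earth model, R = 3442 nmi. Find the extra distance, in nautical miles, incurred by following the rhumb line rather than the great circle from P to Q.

457 nmi

Great circle: cos σ = sin φ₁ sin φ₂ + cos φ₁ cos φ₂ cos Δλ,  σ = 1.9365 rad → d_gc = 6665.5 nmi
Rhumb line: Δψ = -2.1765, q = Δφ/Δψ = 0.7105, d_rh = R√(Δφ²+q²Δλ²) = 7122.9 nmi
Excess = 7122.9 − 6665.5 = 457.4 ≈ 457 nmi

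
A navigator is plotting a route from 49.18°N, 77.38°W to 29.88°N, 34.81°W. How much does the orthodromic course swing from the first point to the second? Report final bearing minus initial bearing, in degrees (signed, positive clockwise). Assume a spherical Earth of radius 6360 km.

Initial bearing θ₁ = atan2(sin Δλ cos φ₂, cos φ₁ sin φ₂ − sin φ₁ cos φ₂ cos Δλ) = 105.04°
Final bearing θ₂ = (initial bearing from the destination back to the start) + 180° = 133.27°
Δθ = θ₂ − θ₁ = +28.2°

+28.2°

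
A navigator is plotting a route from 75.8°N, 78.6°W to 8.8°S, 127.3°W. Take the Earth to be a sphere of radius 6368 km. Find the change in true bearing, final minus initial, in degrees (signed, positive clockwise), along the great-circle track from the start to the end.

At departure: θ₁ = atan2(sin Δλ cos φ₂, cos φ₁ sin φ₂ − sin φ₁ cos φ₂ cos Δλ) = 227.94°
At arrival: θ₂ = atan2(sin Δλ cos φ₁, −cos φ₂ sin φ₁ + sin φ₂ cos φ₁ cos Δλ) = 190.62°
Δθ = θ₂ − θ₁ = -37.3°

-37.3°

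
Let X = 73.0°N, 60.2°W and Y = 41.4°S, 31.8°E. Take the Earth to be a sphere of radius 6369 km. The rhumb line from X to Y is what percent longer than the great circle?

Great circle: σ = 2.2654 rad → d_gc = Rσ = 14428.2 km
Rhumb: Δφ = -1.9967, Δλ = +1.6057, Δψ = -2.6959, q = Δφ/Δψ = 0.7406 → d_rh = R√(Δφ²+q²Δλ²) = 14801.4 km
Excess = (14801.4 − 14428.2) / 14428.2 = 373.2 / 14428.2 = 2.59% ≈ 2.6%

2.6%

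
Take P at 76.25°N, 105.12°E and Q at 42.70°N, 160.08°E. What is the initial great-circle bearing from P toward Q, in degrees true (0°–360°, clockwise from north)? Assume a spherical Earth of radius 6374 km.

N = sin Δλ·cos φ₂ = +0.6017;  D = cos φ₁ sin φ₂ − sin φ₁ cos φ₂ cos Δλ = -0.2487
initial course = atan2(N, D) = 112.45°

112.5°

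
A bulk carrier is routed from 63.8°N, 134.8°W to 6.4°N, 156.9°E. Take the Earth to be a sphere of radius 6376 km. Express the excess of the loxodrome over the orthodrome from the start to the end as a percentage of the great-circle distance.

Great circle: σ = 1.3054 rad → d_gc = Rσ = 8323.5 km
Rhumb: Δφ = -1.0018, Δλ = -1.1921, Δψ = -1.3460, q = Δφ/Δψ = 0.7443 → d_rh = R√(Δφ²+q²Δλ²) = 8532.4 km
Excess = (8532.4 − 8323.5) / 8323.5 = 208.9 / 8323.5 = 2.51% ≈ 2.5%

2.5%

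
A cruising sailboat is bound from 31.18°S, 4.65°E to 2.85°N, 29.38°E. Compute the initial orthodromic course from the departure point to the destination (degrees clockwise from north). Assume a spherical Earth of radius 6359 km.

39.2°

θ = atan2( sin Δλ·cos φ₂ ,  cos φ₁ sin φ₂ − sin φ₁ cos φ₂ cos Δλ )
  = atan2(+0.4178, +0.5122) = 39.21°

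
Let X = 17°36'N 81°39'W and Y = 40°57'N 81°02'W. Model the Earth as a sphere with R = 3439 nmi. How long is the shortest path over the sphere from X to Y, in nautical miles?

Haversine: a = sin²(Δφ/2)+cos φ₁ cos φ₂ sin²(Δλ/2) = 0.04097;  σ = 2·atan2(√a,√(1−a))
σ = 23.356° → d = Rσ = 3439·0.40764 = 1402 nmi

1402 nmi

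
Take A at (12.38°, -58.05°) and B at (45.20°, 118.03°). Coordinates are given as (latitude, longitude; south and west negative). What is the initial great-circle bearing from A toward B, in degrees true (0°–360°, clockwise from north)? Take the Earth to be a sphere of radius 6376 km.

3.3°

θ = atan2( sin Δλ·cos φ₂ ,  cos φ₁ sin φ₂ − sin φ₁ cos φ₂ cos Δλ )
  = atan2(+0.0482, +0.8438) = 3.27°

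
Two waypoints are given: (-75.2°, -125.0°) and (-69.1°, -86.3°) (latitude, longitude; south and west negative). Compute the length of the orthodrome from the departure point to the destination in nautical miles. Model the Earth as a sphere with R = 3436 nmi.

780 nmi

Haversine: a = sin²(Δφ/2)+cos φ₁ cos φ₂ sin²(Δλ/2) = 0.01284;  σ = 2·atan2(√a,√(1−a))
σ = 13.010° → d = Rσ = 3436·0.22707 = 780 nmi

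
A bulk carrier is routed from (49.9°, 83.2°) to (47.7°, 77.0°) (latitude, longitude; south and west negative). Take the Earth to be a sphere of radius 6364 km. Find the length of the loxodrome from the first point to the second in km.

Δψ = ln[tan(π/4+φ₂/2)/tan(π/4+φ₁/2)] = -0.0583;  Δφ = -0.0384 rad,  Δλ = -0.1082 rad
q = Δφ/Δψ = 0.6585
d = R·√(Δφ² + q²Δλ²) = 6364·0.08095 = 515 km

515 km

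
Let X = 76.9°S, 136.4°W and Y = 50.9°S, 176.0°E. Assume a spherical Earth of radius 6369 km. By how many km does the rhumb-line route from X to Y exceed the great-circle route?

82 km

Great circle: cos σ = sin φ₁ sin φ₂ + cos φ₁ cos φ₂ cos Δλ,  σ = 0.5505 rad → d_gc = 3506.4 km
Rhumb line: Δψ = +1.1290, q = Δφ/Δψ = 0.4019, d_rh = R√(Δφ²+q²Δλ²) = 3588.3 km
Excess = 3588.3 − 3506.4 = 81.9 ≈ 82 km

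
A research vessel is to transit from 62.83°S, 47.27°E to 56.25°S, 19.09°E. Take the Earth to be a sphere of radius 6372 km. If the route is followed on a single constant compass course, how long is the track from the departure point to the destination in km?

1744 km

Δψ = ln[tan(π/4+φ₂/2)/tan(π/4+φ₁/2)] = +0.2274;  Δφ = +0.1148 rad,  Δλ = -0.4918 rad
q = Δφ/Δψ = 0.5050
d = R·√(Δφ² + q²Δλ²) = 6372·0.27366 = 1744 km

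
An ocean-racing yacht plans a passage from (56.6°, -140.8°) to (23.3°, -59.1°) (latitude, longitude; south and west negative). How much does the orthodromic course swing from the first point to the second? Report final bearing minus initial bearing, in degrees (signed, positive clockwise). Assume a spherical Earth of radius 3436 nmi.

+60.2°

At departure: θ₁ = atan2(sin Δλ cos φ₂, cos φ₁ sin φ₂ − sin φ₁ cos φ₂ cos Δλ) = 83.28°
At arrival: θ₂ = atan2(sin Δλ cos φ₁, −cos φ₂ sin φ₁ + sin φ₂ cos φ₁ cos Δλ) = 143.47°
Δθ = θ₂ − θ₁ = +60.2°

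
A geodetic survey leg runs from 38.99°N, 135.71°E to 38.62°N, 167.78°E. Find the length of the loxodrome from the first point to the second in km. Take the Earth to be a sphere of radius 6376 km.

2781 km

Δψ = ln[tan(π/4+φ₂/2)/tan(π/4+φ₁/2)] = -0.0083;  Δφ = -0.0065 rad,  Δλ = +0.5597 rad
q = Δφ/Δψ = 0.7793
d = R·√(Δφ² + q²Δλ²) = 6376·0.43623 = 2781 km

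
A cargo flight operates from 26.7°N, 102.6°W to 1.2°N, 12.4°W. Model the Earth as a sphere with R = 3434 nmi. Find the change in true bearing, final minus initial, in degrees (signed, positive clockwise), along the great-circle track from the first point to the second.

At departure: θ₁ = atan2(sin Δλ cos φ₂, cos φ₁ sin φ₂ − sin φ₁ cos φ₂ cos Δλ) = 88.84°
At arrival: θ₂ = atan2(sin Δλ cos φ₁, −cos φ₂ sin φ₁ + sin φ₂ cos φ₁ cos Δλ) = 116.70°
Δθ = θ₂ − θ₁ = +27.9°

+27.9°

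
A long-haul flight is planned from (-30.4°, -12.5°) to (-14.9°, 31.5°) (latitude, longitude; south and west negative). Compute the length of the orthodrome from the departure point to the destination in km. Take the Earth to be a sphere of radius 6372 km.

Haversine: a = sin²(Δφ/2)+cos φ₁ cos φ₂ sin²(Δλ/2) = 0.13515;  σ = 2·atan2(√a,√(1−a))
σ = 43.139° → d = Rσ = 6372·0.75292 = 4798 km

4798 km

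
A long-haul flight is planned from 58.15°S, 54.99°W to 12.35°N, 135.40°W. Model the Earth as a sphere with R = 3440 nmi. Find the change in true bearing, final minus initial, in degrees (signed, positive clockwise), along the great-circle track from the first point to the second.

At departure: θ₁ = atan2(sin Δλ cos φ₂, cos φ₁ sin φ₂ − sin φ₁ cos φ₂ cos Δλ) = 284.61°
At arrival: θ₂ = atan2(sin Δλ cos φ₁, −cos φ₂ sin φ₁ + sin φ₂ cos φ₁ cos Δλ) = 328.48°
Δθ = θ₂ − θ₁ = +43.9°

+43.9°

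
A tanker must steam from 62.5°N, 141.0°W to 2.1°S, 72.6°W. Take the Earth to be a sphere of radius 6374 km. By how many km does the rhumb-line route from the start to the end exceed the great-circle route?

190 km

Great circle: cos σ = sin φ₁ sin φ₂ + cos φ₁ cos φ₂ cos Δλ,  σ = 1.4330 rad → d_gc = 9133.9 km
Rhumb line: Δψ = -1.4444, q = Δφ/Δψ = 0.7806, d_rh = R√(Δφ²+q²Δλ²) = 9323.5 km
Excess = 9323.5 − 9133.9 = 189.6 ≈ 190 km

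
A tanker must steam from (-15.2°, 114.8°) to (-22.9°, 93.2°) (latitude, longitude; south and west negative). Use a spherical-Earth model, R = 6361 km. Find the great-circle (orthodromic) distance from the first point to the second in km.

Haversine: a = sin²(Δφ/2)+cos φ₁ cos φ₂ sin²(Δλ/2) = 0.03572;  σ = 2·atan2(√a,√(1−a))
σ = 21.789° → d = Rσ = 6361·0.38029 = 2419 km

2419 km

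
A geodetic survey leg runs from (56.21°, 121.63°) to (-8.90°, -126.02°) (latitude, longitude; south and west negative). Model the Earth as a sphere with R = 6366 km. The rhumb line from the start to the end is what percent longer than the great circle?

Great circle: σ = 1.9151 rad → d_gc = Rσ = 12191.3 km
Rhumb: Δφ = -1.1364, Δλ = +1.9609, Δψ = -1.3476, q = Δφ/Δψ = 0.8433 → d_rh = R√(Δφ²+q²Δλ²) = 12772.7 km
Excess = (12772.7 − 12191.3) / 12191.3 = 581.4 / 12191.3 = 4.77% ≈ 4.8%

4.8%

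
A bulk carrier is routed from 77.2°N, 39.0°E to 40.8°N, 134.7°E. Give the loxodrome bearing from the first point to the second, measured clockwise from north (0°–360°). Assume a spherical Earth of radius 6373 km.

Δψ = ln[tan(π/4+φ₂/2)/tan(π/4+φ₁/2)] = -1.4065
Δλ = +1.6703 rad (taken the short way round)
course = atan2(Δλ, Δψ) = 130.10°

130.1°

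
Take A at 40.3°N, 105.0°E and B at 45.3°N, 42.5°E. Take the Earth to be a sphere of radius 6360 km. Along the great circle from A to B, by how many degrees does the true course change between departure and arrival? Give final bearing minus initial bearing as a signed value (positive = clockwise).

-44.9°

At departure: θ₁ = atan2(sin Δλ cos φ₂, cos φ₁ sin φ₂ − sin φ₁ cos φ₂ cos Δλ) = 298.02°
At arrival: θ₂ = atan2(sin Δλ cos φ₁, −cos φ₂ sin φ₁ + sin φ₂ cos φ₁ cos Δλ) = 253.17°
Δθ = θ₂ − θ₁ = -44.9°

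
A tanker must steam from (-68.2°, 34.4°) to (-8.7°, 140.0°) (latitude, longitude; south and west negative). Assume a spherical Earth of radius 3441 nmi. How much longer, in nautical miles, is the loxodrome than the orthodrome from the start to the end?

Great circle: cos σ = sin φ₁ sin φ₂ + cos φ₁ cos φ₂ cos Δλ,  σ = 1.5291 rad → d_gc = 5261.5 nmi
Rhumb line: Δψ = +1.4949, q = Δφ/Δψ = 0.6947, d_rh = R√(Δφ²+q²Δλ²) = 5672.7 nmi
Excess = 5672.7 − 5261.5 = 411.2 ≈ 411 nmi

411 nmi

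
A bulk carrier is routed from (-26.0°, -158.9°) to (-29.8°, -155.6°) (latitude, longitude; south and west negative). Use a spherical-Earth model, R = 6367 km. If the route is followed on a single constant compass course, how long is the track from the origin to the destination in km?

532 km

Rhumb course C = atan2(Δλ, Δψ) with Δψ = ln[tan(π/4+φ₂/2)/tan(π/4+φ₁/2)] = -0.0751, Δλ = +0.0576 → C = 142.50°
d = R·|Δφ| / |cos C| = 6367·0.06632 / 0.79338 = 532 km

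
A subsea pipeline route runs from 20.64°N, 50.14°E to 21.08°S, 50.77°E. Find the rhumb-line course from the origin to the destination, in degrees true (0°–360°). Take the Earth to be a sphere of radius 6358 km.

Meridional parts: M(φ₁)=+0.3683, M(φ₂)=-0.3765 → ΔM = -0.7448;  Δλ = +0.0110 rad
tan C = Δλ / ΔM = -0.0148 → C = 179.15°

179.2°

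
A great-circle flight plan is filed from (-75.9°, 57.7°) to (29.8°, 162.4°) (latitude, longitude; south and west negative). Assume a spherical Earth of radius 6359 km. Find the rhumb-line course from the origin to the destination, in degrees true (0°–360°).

Meridional parts: M(φ₁)=-2.0901, M(φ₂)=+0.5453 → ΔM = +2.6354;  Δλ = +1.8274 rad
tan C = Δλ / ΔM = +0.6934 → C = 34.74°

34.7°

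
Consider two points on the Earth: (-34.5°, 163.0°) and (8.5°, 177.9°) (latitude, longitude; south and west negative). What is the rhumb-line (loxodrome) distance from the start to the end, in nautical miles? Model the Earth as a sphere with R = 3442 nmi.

2719 nmi

Rhumb course C = atan2(Δλ, Δψ) with Δψ = ln[tan(π/4+φ₂/2)/tan(π/4+φ₁/2)] = +0.7911, Δλ = +0.2601 → C = 18.20°
d = R·|Δφ| / |cos C| = 3442·0.75049 / 0.94999 = 2719 nmi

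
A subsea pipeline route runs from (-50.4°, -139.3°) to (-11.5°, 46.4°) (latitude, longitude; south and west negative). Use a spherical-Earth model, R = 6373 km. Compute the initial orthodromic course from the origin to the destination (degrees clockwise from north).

186.3°

θ = atan2( sin Δλ·cos φ₂ ,  cos φ₁ sin φ₂ − sin φ₁ cos φ₂ cos Δλ )
  = atan2(-0.0973, -0.8784) = 186.32°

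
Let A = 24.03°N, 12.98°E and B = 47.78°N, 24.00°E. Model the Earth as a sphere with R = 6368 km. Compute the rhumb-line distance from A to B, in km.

2815 km

Δψ = ln[tan(π/4+φ₂/2)/tan(π/4+φ₁/2)] = +0.5195;  Δφ = +0.4145 rad,  Δλ = +0.1923 rad
q = Δφ/Δψ = 0.7980
d = R·√(Δφ² + q²Δλ²) = 6368·0.44202 = 2815 km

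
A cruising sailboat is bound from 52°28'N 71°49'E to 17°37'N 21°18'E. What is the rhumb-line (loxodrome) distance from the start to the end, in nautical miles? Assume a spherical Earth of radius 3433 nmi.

3181 nmi

Δψ = ln[tan(π/4+φ₂/2)/tan(π/4+φ₁/2)] = -0.7670;  Δφ = -0.6082 rad,  Δλ = -0.8817 rad
q = Δφ/Δψ = 0.7930
d = R·√(Δφ² + q²Δλ²) = 3433·0.92671 = 3181 nmi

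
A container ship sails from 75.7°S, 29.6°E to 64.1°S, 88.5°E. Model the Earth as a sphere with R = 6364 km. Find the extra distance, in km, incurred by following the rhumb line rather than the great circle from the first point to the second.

Great circle: cos σ = sin φ₁ sin φ₂ + cos φ₁ cos φ₂ cos Δλ,  σ = 0.3834 rad → d_gc = 2439.68 km
Rhumb line: Δψ = +0.6060, q = Δφ/Δψ = 0.3341, d_rh = R√(Δφ²+q²Δλ²) = 2537.15 km
Excess = 2537.15 − 2439.68 = 97.47 ≈ 97 km

97 km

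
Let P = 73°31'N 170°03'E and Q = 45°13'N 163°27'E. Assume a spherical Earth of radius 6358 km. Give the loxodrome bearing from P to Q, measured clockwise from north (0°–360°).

186.3°

Δψ = ln[tan(π/4+φ₂/2)/tan(π/4+φ₁/2)] = -1.0454
Δλ = -0.1152 rad (taken the short way round)
course = atan2(Δλ, Δψ) = 186.29°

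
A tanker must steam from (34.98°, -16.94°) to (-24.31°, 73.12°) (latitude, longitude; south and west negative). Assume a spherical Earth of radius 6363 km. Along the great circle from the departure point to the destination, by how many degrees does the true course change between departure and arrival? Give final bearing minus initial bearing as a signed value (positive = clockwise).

+12.2°

Initial bearing θ₁ = atan2(sin Δλ cos φ₂, cos φ₁ sin φ₂ − sin φ₁ cos φ₂ cos Δλ) = 110.28°
Final bearing θ₂ = (initial bearing from the destination back to the start) + 180° = 122.51°
Δθ = θ₂ − θ₁ = +12.2°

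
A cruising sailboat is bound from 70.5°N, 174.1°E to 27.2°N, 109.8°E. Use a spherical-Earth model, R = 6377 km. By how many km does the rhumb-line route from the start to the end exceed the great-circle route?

207 km

Great circle: cos σ = sin φ₁ sin φ₂ + cos φ₁ cos φ₂ cos Δλ,  σ = 0.9769 rad → d_gc = 6229.4 km
Rhumb line: Δψ = -1.2676, q = Δφ/Δψ = 0.5962, d_rh = R√(Δφ²+q²Δλ²) = 6436.6 km
Excess = 6436.6 − 6229.4 = 207.2 ≈ 207 km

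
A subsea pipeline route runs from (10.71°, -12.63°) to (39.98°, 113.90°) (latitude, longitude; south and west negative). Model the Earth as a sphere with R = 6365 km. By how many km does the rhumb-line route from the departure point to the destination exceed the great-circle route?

786 km

Great circle: cos σ = sin φ₁ sin φ₂ + cos φ₁ cos φ₂ cos Δλ,  σ = 1.9058 rad → d_gc = 12130.4 km
Rhumb line: Δψ = +0.5744, q = Δφ/Δψ = 0.8893, d_rh = R√(Δφ²+q²Δλ²) = 12916.6 km
Excess = 12916.6 − 12130.4 = 786.2 ≈ 786 km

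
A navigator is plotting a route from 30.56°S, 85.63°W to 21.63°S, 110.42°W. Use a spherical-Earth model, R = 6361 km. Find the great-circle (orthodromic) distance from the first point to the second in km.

Haversine: a = sin²(Δφ/2)+cos φ₁ cos φ₂ sin²(Δλ/2) = 0.04294;  σ = 2·atan2(√a,√(1−a))
σ = 23.919° → d = Rσ = 6361·0.41747 = 2656 km

2656 km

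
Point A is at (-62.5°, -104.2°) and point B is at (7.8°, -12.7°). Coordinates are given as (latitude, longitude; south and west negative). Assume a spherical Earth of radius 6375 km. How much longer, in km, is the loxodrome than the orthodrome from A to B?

Great circle: cos σ = sin φ₁ sin φ₂ + cos φ₁ cos φ₂ cos Δλ,  σ = 1.7035 rad → d_gc = 10860.1 km
Rhumb line: Δψ = +1.5443, q = Δφ/Δψ = 0.7945, d_rh = R√(Δφ²+q²Δλ²) = 11252.1 km
Excess = 11252.1 − 10860.1 = 392.0 ≈ 392 km

392 km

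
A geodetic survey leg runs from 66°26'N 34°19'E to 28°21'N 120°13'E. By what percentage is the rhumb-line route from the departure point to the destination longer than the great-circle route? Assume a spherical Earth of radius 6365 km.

6.0%

Great circle: σ = 1.0923 rad → d_gc = Rσ = 6952.8 km
Rhumb: Δφ = -0.6647, Δλ = +1.4992, Δψ = -1.0510, q = Δφ/Δψ = 0.6324 → d_rh = R√(Δφ²+q²Δλ²) = 7370.3 km
Excess = (7370.3 − 6952.8) / 6952.8 = 417.5 / 6952.8 = 6.00% ≈ 6.0%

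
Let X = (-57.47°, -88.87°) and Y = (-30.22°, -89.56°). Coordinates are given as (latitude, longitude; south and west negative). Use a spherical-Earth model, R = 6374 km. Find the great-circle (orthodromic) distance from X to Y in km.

cos σ = sin φ₁ sin φ₂ + cos φ₁ cos φ₂ cos Δλ
      = sin(-57.47°)sin(-30.22°) + cos(-57.47°)cos(-30.22°)cos(-0.69°) = 0.8890
σ = 27.254° → d = Rσ = 6374·0.47568 = 3032 km

3032 km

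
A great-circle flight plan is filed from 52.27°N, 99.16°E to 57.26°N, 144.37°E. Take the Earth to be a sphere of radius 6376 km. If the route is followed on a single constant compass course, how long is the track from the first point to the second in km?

2951 km

Rhumb course C = atan2(Δλ, Δψ) with Δψ = ln[tan(π/4+φ₂/2)/tan(π/4+φ₁/2)] = +0.1512, Δλ = +0.7891 → C = 79.15°
d = R·|Δφ| / |cos C| = 6376·0.08709 / 0.18819 = 2951 km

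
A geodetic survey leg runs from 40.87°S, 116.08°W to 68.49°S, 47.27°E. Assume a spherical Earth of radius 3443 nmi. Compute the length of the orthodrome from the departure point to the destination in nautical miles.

4202 nmi

Haversine: a = sin²(Δφ/2)+cos φ₁ cos φ₂ sin²(Δλ/2) = 0.32844;  σ = 2·atan2(√a,√(1−a))
σ = 69.932° → d = Rσ = 3443·1.22055 = 4202 nmi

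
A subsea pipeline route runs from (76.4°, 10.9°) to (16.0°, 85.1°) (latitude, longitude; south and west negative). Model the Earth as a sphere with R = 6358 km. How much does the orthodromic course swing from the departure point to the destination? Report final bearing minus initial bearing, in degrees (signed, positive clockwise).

+64.6°

Initial bearing θ₁ = atan2(sin Δλ cos φ₂, cos φ₁ sin φ₂ − sin φ₁ cos φ₂ cos Δλ) = 101.58°
Final bearing θ₂ = (initial bearing from the destination back to the start) + 180° = 166.13°
Δθ = θ₂ − θ₁ = +64.6°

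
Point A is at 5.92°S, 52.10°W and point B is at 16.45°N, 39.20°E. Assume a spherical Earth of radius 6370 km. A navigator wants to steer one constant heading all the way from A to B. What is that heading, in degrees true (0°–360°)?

Δψ = ln[tan(π/4+φ₂/2)/tan(π/4+φ₁/2)] = +0.3946
Δλ = +1.5935 rad (taken the short way round)
course = atan2(Δλ, Δψ) = 76.09°

76.1°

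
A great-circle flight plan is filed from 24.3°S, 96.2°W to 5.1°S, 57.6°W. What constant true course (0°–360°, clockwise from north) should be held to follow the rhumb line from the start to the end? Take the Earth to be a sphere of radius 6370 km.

62.7°

Meridional parts: M(φ₁)=-0.4374, M(φ₂)=-0.0891 → ΔM = +0.3483;  Δλ = +0.6737 rad
tan C = Δλ / ΔM = +1.9342 → C = 62.66°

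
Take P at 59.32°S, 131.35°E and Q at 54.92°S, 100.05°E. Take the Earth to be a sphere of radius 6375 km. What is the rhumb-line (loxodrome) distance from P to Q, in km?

1950 km

Δψ = ln[tan(π/4+φ₂/2)/tan(π/4+φ₁/2)] = +0.1417;  Δφ = +0.0768 rad,  Δλ = -0.5463 rad
q = Δφ/Δψ = 0.5421
d = R·√(Δφ² + q²Δλ²) = 6375·0.30594 = 1950 km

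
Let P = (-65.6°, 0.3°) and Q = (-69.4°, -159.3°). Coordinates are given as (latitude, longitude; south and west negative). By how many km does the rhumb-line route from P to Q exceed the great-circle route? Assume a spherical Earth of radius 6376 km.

Great circle: cos σ = sin φ₁ sin φ₂ + cos φ₁ cos φ₂ cos Δλ,  σ = 0.7724 rad → d_gc = 4925.0 km
Rhumb line: Δψ = -0.1737, q = Δφ/Δψ = 0.3818, d_rh = R√(Δφ²+q²Δλ²) = 6794.1 km
Excess = 6794.1 − 4925.0 = 1869.1 ≈ 1869 km

1869 km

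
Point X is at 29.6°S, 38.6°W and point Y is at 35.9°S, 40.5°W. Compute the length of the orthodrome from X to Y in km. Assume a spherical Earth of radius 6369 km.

Haversine: a = sin²(Δφ/2)+cos φ₁ cos φ₂ sin²(Δλ/2) = 0.00321;  σ = 2·atan2(√a,√(1−a))
σ = 6.499° → d = Rσ = 6369·0.11343 = 722 km

722 km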